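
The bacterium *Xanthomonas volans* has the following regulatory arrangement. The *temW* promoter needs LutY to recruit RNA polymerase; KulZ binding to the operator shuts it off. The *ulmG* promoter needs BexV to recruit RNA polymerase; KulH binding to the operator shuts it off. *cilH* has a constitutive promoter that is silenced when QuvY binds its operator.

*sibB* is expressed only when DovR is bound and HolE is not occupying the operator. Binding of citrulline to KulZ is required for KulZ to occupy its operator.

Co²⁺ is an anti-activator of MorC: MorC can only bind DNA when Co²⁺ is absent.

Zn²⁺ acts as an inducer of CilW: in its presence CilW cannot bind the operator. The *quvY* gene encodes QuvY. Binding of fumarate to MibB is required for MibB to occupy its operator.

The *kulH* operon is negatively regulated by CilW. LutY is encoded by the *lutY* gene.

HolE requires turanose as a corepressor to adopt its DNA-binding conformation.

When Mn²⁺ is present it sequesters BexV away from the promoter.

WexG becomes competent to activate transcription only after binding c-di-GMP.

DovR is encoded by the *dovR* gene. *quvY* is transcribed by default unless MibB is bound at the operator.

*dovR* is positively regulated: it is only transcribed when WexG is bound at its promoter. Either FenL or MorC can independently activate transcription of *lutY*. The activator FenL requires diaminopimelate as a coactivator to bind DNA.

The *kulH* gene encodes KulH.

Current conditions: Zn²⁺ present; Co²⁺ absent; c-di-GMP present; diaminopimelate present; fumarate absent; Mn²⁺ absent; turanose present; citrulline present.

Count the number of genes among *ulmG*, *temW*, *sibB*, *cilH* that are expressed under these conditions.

0

Zn²⁺ is present, so CilW is inactive.
With no repressor bound, *kulH* is transcribed.
So KulH is produced and active.
Mn²⁺ is absent, so BexV is active.
With repressor KulH bound, *ulmG* is not transcribed.
→ *ulmG* is OFF.
Citrulline is present, so KulZ is active.
Diaminopimelate is present, so FenL is active.
Co²⁺ is absent, so MorC is active.
Activator FenL is present, so *lutY* is transcribed.
So LutY is produced and active.
With repressor KulZ bound, *temW* is not transcribed.
→ *temW* is OFF.
Turanose is present, so HolE is active.
c-di-GMP is present, so WexG is active.
No repressor is bound and WexG is active, so *dovR* is transcribed.
So DovR is produced and active.
With repressor HolE bound, *sibB* is not transcribed.
→ *sibB* is OFF.
Fumarate is absent, so MibB is inactive.
With no repressor bound, *quvY* is transcribed.
So QuvY is produced and active.
With repressor QuvY bound, *cilH* is not transcribed.
→ *cilH* is OFF.
0 of the 4 genes are transcribed.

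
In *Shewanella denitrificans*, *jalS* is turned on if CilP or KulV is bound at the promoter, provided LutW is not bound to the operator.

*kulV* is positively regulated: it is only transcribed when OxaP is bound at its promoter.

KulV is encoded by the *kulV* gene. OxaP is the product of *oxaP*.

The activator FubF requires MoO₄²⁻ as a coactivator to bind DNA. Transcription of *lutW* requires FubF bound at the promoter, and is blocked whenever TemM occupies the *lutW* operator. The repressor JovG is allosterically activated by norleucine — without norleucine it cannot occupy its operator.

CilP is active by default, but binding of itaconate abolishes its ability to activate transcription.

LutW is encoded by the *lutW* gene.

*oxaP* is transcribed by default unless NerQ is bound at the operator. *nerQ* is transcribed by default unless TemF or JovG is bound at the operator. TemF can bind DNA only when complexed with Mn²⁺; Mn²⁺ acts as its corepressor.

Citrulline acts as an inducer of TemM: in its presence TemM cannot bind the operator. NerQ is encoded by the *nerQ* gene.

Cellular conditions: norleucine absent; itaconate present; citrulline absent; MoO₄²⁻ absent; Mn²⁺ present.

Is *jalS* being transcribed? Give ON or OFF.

Itaconate is present, so CilP is inactive.
MoO₄²⁻ is absent, so FubF is inactive.
Citrulline is absent, so TemM is active.
With repressor TemM bound, *lutW* is not transcribed.
So LutW is not produced.
Mn²⁺ is present, so TemF is active.
Norleucine is absent, so JovG is inactive.
With repressor TemF bound, *nerQ* is not transcribed.
So NerQ is not produced.
With no repressor bound, *oxaP* is transcribed.
So OxaP is produced and active.
No repressor is bound and OxaP is active, so *kulV* is transcribed.
So KulV is produced and active.
Activator KulV is present, so *jalS* is transcribed.

ON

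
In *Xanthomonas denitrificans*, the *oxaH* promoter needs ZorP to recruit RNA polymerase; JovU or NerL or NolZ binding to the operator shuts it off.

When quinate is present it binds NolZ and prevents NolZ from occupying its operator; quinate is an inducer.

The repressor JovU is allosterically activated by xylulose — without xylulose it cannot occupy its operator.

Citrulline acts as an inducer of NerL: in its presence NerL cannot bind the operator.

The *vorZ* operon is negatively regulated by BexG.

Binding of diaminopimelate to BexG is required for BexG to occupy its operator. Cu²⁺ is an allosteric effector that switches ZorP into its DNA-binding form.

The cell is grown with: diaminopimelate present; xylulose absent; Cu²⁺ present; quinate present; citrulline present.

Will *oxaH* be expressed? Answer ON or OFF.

ON

Xylulose is absent, so JovU is inactive.
Cu²⁺ is present, so ZorP is active.
Citrulline is present, so NerL is inactive.
Quinate is present, so NolZ is inactive.
No repressor is bound and ZorP is active, so *oxaH* is transcribed.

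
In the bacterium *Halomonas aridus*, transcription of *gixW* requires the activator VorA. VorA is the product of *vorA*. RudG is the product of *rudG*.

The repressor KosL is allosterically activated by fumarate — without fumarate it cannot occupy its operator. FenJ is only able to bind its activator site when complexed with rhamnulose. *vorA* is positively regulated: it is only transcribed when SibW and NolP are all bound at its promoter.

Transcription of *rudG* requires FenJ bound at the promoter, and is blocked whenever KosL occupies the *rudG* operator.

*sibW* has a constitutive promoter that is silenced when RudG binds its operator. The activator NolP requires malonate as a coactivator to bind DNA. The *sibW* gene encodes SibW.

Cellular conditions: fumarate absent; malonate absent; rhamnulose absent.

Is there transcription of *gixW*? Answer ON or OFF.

Fumarate is absent, so KosL is inactive.
Rhamnulose is absent, so FenJ is inactive.
Required activator FenJ is absent, so *rudG* is not transcribed.
So RudG is not produced.
With no repressor bound, *sibW* is transcribed.
So SibW is produced and active.
Malonate is absent, so NolP is inactive.
Required activator NolP is absent, so *vorA* is not transcribed.
So VorA is not produced.
Required activator VorA is absent, so *gixW* is not transcribed.

OFF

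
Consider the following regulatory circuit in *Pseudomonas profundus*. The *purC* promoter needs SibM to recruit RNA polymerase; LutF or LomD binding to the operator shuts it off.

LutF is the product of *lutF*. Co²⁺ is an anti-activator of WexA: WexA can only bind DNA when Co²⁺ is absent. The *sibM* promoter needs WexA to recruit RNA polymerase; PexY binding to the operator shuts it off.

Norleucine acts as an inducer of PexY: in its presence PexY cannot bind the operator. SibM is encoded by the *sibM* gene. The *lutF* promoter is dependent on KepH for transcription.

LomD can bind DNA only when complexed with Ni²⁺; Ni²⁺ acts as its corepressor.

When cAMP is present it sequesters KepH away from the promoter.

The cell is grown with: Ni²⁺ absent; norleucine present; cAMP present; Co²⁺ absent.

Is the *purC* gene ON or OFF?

ON

cAMP is present, so KepH is inactive.
Required activator KepH is absent, so *lutF* is not transcribed.
So LutF is not produced.
Co²⁺ is absent, so WexA is active.
Norleucine is present, so PexY is inactive.
No repressor is bound and WexA is active, so *sibM* is transcribed.
So SibM is produced and active.
Ni²⁺ is absent, so LomD is inactive.
No repressor is bound and SibM is active, so *purC* is transcribed.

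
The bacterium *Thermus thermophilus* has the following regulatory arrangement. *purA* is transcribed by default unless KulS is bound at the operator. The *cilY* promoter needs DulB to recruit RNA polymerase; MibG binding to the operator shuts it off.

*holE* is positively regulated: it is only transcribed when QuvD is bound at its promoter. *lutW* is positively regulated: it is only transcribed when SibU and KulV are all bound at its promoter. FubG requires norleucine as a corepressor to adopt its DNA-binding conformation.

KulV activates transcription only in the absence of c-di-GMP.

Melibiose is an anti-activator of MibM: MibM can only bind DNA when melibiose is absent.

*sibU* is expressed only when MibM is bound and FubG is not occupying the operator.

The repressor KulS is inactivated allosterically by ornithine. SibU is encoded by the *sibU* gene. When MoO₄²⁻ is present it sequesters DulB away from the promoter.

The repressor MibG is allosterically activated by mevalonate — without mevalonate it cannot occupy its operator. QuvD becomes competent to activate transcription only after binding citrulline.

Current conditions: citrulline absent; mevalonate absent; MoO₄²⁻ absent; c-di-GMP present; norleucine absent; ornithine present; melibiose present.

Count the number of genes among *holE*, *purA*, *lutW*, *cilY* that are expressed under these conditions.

Citrulline is absent, so QuvD is inactive.
Required activator QuvD is absent, so *holE* is not transcribed.
→ *holE* is OFF.
Ornithine is present, so KulS is inactive.
With no repressor bound, *purA* is transcribed.
→ *purA* is ON.
Norleucine is absent, so FubG is inactive.
Melibiose is present, so MibM is inactive.
Required activator MibM is absent, so *sibU* is not transcribed.
So SibU is not produced.
c-di-GMP is present, so KulV is inactive.
Required activator SibU is absent, so *lutW* is not transcribed.
→ *lutW* is OFF.
Mevalonate is absent, so MibG is inactive.
MoO₄²⁻ is absent, so DulB is active.
No repressor is bound and DulB is active, so *cilY* is transcribed.
→ *cilY* is ON.
2 of the 4 genes are transcribed.

2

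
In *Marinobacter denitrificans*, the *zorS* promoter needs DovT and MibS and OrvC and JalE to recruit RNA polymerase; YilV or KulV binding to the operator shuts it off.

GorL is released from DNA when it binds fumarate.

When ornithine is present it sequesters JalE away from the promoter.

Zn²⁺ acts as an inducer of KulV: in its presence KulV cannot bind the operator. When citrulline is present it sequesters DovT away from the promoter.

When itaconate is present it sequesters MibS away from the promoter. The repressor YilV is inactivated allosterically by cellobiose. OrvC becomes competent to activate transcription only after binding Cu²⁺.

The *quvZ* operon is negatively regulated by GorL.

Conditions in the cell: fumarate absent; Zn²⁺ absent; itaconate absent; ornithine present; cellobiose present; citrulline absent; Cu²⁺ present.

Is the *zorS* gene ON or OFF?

OFF

Cellobiose is present, so YilV is inactive.
Citrulline is absent, so DovT is active.
Itaconate is absent, so MibS is active.
Cu²⁺ is present, so OrvC is active.
Zn²⁺ is absent, so KulV is active.
Ornithine is present, so JalE is inactive.
With repressor KulV bound, *zorS* is not transcribed.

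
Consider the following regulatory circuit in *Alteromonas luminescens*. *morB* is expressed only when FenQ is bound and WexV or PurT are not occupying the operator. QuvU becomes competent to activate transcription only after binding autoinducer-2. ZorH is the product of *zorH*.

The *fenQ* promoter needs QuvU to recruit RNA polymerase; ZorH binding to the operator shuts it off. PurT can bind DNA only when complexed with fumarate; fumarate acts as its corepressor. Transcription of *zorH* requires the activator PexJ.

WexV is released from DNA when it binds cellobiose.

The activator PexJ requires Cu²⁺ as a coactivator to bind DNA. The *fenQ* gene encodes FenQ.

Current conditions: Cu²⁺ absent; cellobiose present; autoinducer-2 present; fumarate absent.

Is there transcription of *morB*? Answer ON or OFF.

ON

Cu²⁺ is absent, so PexJ is inactive.
Required activator PexJ is absent, so *zorH* is not transcribed.
So ZorH is not produced.
Autoinducer-2 is present, so QuvU is active.
No repressor is bound and QuvU is active, so *fenQ* is transcribed.
So FenQ is produced and active.
Cellobiose is present, so WexV is inactive.
Fumarate is absent, so PurT is inactive.
No repressor is bound and FenQ is active, so *morB* is transcribed.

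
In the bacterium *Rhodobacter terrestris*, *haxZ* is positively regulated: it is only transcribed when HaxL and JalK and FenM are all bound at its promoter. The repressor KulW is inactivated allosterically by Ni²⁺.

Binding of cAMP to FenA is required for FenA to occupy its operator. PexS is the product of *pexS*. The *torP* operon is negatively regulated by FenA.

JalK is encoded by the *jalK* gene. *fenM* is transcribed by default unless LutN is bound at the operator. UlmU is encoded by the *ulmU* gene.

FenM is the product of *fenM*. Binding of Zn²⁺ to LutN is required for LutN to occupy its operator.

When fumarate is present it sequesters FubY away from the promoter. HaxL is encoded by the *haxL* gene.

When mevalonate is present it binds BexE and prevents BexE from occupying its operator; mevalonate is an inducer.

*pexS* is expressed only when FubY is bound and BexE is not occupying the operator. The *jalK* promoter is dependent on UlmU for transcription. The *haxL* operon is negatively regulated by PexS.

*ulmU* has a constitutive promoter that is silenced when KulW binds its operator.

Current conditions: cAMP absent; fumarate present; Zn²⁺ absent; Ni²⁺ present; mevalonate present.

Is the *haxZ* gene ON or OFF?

Mevalonate is present, so BexE is inactive.
Fumarate is present, so FubY is inactive.
Required activator FubY is absent, so *pexS* is not transcribed.
So PexS is not produced.
With no repressor bound, *haxL* is transcribed.
So HaxL is produced and active.
Ni²⁺ is present, so KulW is inactive.
With no repressor bound, *ulmU* is transcribed.
So UlmU is produced and active.
No repressor is bound and UlmU is active, so *jalK* is transcribed.
So JalK is produced and active.
Zn²⁺ is absent, so LutN is inactive.
With no repressor bound, *fenM* is transcribed.
So FenM is produced and active.
No repressor is bound and HaxL and JalK and FenM are active, so *haxZ* is transcribed.

ON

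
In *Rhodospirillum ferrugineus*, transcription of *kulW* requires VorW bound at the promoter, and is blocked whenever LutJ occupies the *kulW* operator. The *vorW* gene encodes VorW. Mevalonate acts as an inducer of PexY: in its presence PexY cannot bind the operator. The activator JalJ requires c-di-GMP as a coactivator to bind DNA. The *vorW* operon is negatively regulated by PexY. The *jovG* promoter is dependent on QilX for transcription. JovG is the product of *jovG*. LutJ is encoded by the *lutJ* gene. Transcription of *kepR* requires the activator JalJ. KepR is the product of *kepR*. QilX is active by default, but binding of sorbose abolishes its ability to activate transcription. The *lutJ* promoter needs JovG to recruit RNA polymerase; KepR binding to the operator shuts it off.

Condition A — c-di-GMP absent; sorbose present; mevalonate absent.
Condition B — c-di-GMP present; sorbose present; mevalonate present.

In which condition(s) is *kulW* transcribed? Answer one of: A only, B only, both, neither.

Condition A:
c-di-GMP is absent, so JalJ is inactive.
Required activator JalJ is absent, so *kepR* is not transcribed.
So KepR is not produced.
Sorbose is present, so QilX is inactive.
Required activator QilX is absent, so *jovG* is not transcribed.
So JovG is not produced.
Required activator JovG is absent, so *lutJ* is not transcribed.
So LutJ is not produced.
Mevalonate is absent, so PexY is active.
With repressor PexY bound, *vorW* is not transcribed.
So VorW is not produced.
Required activator VorW is absent, so *kulW* is not transcribed.
→ *kulW* is OFF in A.
Condition B:
c-di-GMP is present, so JalJ is active.
No repressor is bound and JalJ is active, so *kepR* is transcribed.
So KepR is produced and active.
Sorbose is present, so QilX is inactive.
Required activator QilX is absent, so *jovG* is not transcribed.
So JovG is not produced.
With repressor KepR bound, *lutJ* is not transcribed.
So LutJ is not produced.
Mevalonate is present, so PexY is inactive.
With no repressor bound, *vorW* is transcribed.
So VorW is produced and active.
No repressor is bound and VorW is active, so *kulW* is transcribed.
→ *kulW* is ON in B.

B only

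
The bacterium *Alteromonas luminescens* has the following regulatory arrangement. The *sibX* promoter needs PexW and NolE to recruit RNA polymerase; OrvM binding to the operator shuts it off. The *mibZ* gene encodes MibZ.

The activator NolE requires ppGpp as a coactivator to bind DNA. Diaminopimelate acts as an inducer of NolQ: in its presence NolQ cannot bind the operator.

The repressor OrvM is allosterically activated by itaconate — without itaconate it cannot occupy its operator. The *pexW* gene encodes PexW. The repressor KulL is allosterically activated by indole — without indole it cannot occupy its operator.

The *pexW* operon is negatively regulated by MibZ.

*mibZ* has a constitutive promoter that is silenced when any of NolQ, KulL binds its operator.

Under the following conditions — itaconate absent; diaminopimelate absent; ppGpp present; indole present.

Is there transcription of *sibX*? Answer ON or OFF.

Diaminopimelate is absent, so NolQ is active.
Indole is present, so KulL is active.
With repressor NolQ bound, *mibZ* is not transcribed.
So MibZ is not produced.
With no repressor bound, *pexW* is transcribed.
So PexW is produced and active.
Itaconate is absent, so OrvM is inactive.
ppGpp is present, so NolE is active.
No repressor is bound and PexW and NolE are active, so *sibX* is transcribed.

ON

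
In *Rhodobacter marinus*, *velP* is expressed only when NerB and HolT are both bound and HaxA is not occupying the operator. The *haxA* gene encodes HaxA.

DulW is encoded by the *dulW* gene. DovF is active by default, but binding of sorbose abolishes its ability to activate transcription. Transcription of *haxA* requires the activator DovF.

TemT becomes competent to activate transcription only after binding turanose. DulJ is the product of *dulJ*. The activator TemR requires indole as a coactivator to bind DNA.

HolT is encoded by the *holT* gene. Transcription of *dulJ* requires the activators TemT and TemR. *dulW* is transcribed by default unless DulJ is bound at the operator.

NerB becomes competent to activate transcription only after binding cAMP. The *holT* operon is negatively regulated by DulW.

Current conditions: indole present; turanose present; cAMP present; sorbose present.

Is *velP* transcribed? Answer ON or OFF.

ON

Sorbose is present, so DovF is inactive.
Required activator DovF is absent, so *haxA* is not transcribed.
So HaxA is not produced.
cAMP is present, so NerB is active.
Turanose is present, so TemT is active.
Indole is present, so TemR is active.
No repressor is bound and TemT and TemR are active, so *dulJ* is transcribed.
So DulJ is produced and active.
With repressor DulJ bound, *dulW* is not transcribed.
So DulW is not produced.
With no repressor bound, *holT* is transcribed.
So HolT is produced and active.
No repressor is bound and NerB and HolT are active, so *velP* is transcribed.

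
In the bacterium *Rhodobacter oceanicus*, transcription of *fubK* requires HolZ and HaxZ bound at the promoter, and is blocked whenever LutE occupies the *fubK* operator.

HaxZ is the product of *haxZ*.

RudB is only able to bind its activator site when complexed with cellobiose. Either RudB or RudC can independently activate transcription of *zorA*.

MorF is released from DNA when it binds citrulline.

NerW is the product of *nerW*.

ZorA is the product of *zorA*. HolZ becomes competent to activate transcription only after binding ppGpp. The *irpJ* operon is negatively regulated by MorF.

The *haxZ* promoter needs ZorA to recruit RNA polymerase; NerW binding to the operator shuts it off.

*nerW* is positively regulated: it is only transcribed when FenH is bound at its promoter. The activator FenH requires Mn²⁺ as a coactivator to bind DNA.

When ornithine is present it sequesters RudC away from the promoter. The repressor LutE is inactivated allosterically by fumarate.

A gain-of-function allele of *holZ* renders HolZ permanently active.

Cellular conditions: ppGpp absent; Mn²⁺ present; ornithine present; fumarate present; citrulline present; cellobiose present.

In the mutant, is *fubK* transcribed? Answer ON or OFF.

HolZ is constitutively active in this strain.
Fumarate is present, so LutE is inactive.
Mn²⁺ is present, so FenH is active.
No repressor is bound and FenH is active, so *nerW* is transcribed.
So NerW is produced and active.
Cellobiose is present, so RudB is active.
Ornithine is present, so RudC is inactive.
Activator RudB is present, so *zorA* is transcribed.
So ZorA is produced and active.
With repressor NerW bound, *haxZ* is not transcribed.
So HaxZ is not produced.
Required activator HaxZ is absent, so *fubK* is not transcribed.

OFF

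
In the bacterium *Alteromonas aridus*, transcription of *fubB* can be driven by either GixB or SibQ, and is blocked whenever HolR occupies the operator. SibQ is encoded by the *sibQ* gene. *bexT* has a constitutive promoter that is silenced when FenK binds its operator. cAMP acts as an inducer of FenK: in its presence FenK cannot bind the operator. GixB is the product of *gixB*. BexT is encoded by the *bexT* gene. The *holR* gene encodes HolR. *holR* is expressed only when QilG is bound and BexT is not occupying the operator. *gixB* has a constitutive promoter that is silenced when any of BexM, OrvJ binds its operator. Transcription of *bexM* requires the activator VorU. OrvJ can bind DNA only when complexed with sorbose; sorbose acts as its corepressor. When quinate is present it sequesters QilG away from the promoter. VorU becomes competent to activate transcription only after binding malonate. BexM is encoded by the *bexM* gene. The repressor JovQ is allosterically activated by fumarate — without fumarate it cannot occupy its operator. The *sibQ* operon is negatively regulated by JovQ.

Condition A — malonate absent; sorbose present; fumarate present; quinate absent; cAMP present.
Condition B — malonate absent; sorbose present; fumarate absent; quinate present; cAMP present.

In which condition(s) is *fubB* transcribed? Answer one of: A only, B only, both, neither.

Condition A:
Malonate is absent, so VorU is inactive.
Required activator VorU is absent, so *bexM* is not transcribed.
So BexM is not produced.
Sorbose is present, so OrvJ is active.
With repressor OrvJ bound, *gixB* is not transcribed.
So GixB is not produced.
Fumarate is present, so JovQ is active.
With repressor JovQ bound, *sibQ* is not transcribed.
So SibQ is not produced.
Quinate is absent, so QilG is active.
cAMP is present, so FenK is inactive.
With no repressor bound, *bexT* is transcribed.
So BexT is produced and active.
With repressor BexT bound, *holR* is not transcribed.
So HolR is not produced.
No activator is available at the *fubB* promoter, so *fubB* is not transcribed.
→ *fubB* is OFF in A.
Condition B:
Malonate is absent, so VorU is inactive.
Required activator VorU is absent, so *bexM* is not transcribed.
So BexM is not produced.
Sorbose is present, so OrvJ is active.
With repressor OrvJ bound, *gixB* is not transcribed.
So GixB is not produced.
Fumarate is absent, so JovQ is inactive.
With no repressor bound, *sibQ* is transcribed.
So SibQ is produced and active.
Quinate is present, so QilG is inactive.
cAMP is present, so FenK is inactive.
With no repressor bound, *bexT* is transcribed.
So BexT is produced and active.
With repressor BexT bound, *holR* is not transcribed.
So HolR is not produced.
Activator SibQ is present, so *fubB* is transcribed.
→ *fubB* is ON in B.

B only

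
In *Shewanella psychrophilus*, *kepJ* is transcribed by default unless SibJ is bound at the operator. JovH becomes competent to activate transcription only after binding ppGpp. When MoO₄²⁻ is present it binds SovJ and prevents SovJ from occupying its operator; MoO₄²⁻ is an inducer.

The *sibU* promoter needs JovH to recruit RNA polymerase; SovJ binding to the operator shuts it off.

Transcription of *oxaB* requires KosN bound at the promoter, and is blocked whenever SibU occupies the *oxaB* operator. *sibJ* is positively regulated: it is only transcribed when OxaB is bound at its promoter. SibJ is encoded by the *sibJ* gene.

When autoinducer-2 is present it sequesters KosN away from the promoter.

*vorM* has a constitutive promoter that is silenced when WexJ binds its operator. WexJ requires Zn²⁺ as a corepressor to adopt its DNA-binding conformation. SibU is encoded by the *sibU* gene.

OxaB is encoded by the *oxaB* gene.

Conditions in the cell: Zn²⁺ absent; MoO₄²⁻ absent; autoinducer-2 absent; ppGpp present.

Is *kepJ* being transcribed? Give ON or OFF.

ppGpp is present, so JovH is active.
MoO₄²⁻ is absent, so SovJ is active.
With repressor SovJ bound, *sibU* is not transcribed.
So SibU is not produced.
Autoinducer-2 is absent, so KosN is active.
No repressor is bound and KosN is active, so *oxaB* is transcribed.
So OxaB is produced and active.
No repressor is bound and OxaB is active, so *sibJ* is transcribed.
So SibJ is produced and active.
With repressor SibJ bound, *kepJ* is not transcribed.

OFF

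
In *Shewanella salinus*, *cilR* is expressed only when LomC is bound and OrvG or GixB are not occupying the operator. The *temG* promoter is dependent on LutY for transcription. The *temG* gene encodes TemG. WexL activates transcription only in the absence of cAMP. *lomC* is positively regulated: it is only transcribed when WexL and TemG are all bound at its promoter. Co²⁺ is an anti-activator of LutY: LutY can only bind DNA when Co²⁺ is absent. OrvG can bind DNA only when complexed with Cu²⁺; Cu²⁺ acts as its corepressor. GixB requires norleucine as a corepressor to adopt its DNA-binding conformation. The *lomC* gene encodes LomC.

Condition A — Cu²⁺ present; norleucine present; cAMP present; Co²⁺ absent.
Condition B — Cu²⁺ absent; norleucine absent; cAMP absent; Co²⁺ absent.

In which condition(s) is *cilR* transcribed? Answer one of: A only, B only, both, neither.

Condition A:
Cu²⁺ is present, so OrvG is active.
Norleucine is present, so GixB is active.
cAMP is present, so WexL is inactive.
Co²⁺ is absent, so LutY is active.
No repressor is bound and LutY is active, so *temG* is transcribed.
So TemG is produced and active.
Required activator WexL is absent, so *lomC* is not transcribed.
So LomC is not produced.
With repressor OrvG bound, *cilR* is not transcribed.
→ *cilR* is OFF in A.
Condition B:
Cu²⁺ is absent, so OrvG is inactive.
Norleucine is absent, so GixB is inactive.
cAMP is absent, so WexL is active.
Co²⁺ is absent, so LutY is active.
No repressor is bound and LutY is active, so *temG* is transcribed.
So TemG is produced and active.
No repressor is bound and WexL and TemG are active, so *lomC* is transcribed.
So LomC is produced and active.
No repressor is bound and LomC is active, so *cilR* is transcribed.
→ *cilR* is ON in B.

B only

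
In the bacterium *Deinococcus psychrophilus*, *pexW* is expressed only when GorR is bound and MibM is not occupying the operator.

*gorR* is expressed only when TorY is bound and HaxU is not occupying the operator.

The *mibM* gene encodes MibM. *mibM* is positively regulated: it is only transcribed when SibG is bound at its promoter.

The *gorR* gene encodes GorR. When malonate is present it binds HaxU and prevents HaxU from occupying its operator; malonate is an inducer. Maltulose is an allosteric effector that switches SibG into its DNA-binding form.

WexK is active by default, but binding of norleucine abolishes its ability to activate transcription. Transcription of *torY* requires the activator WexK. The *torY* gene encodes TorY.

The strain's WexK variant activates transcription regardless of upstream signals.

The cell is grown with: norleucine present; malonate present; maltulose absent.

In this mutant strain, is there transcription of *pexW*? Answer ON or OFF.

Malonate is present, so HaxU is inactive.
WexK is constitutively active in this strain.
No repressor is bound and WexK is active, so *torY* is transcribed.
So TorY is produced and active.
No repressor is bound and TorY is active, so *gorR* is transcribed.
So GorR is produced and active.
Maltulose is absent, so SibG is inactive.
Required activator SibG is absent, so *mibM* is not transcribed.
So MibM is not produced.
No repressor is bound and GorR is active, so *pexW* is transcribed.

ON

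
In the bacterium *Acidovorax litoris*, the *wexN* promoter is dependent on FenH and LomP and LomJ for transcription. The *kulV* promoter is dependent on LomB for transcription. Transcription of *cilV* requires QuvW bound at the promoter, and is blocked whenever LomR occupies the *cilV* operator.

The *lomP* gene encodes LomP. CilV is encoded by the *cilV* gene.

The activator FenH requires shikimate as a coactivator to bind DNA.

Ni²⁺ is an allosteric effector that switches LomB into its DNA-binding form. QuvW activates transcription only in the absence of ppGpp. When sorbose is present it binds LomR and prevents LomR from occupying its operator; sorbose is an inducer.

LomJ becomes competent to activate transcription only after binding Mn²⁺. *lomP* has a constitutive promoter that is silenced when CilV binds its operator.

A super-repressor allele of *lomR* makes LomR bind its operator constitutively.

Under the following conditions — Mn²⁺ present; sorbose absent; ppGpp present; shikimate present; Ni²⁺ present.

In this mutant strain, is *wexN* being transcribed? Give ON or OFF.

Shikimate is present, so FenH is active.
ppGpp is present, so QuvW is inactive.
LomR is constitutively active in this strain.
With repressor LomR bound, *cilV* is not transcribed.
So CilV is not produced.
With no repressor bound, *lomP* is transcribed.
So LomP is produced and active.
Mn²⁺ is present, so LomJ is active.
No repressor is bound and FenH and LomP and LomJ are active, so *wexN* is transcribed.

ON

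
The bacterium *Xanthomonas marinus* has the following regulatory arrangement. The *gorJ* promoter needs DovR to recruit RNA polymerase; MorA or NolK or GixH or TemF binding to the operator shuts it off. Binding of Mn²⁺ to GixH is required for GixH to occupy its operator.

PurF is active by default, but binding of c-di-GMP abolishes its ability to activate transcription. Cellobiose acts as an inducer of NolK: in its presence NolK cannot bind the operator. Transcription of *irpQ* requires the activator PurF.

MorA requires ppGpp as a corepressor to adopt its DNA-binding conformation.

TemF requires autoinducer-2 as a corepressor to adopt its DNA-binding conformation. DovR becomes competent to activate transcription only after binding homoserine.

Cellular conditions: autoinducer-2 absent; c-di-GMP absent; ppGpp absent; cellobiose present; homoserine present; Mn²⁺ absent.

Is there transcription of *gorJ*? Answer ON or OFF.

ppGpp is absent, so MorA is inactive.
Homoserine is present, so DovR is active.
Cellobiose is present, so NolK is inactive.
Mn²⁺ is absent, so GixH is inactive.
Autoinducer-2 is absent, so TemF is inactive.
No repressor is bound and DovR is active, so *gorJ* is transcribed.

ON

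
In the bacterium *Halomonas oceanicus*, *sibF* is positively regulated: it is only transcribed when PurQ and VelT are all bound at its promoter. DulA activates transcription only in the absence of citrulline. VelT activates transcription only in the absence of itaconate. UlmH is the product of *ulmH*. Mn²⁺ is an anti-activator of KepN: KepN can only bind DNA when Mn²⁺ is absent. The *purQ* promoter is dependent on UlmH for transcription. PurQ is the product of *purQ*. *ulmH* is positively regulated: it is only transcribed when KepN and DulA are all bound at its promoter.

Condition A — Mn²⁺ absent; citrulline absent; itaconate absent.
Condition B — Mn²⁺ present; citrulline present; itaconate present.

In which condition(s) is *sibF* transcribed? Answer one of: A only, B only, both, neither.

A only

Condition A:
Mn²⁺ is absent, so KepN is active.
Citrulline is absent, so DulA is active.
No repressor is bound and KepN and DulA are active, so *ulmH* is transcribed.
So UlmH is produced and active.
No repressor is bound and UlmH is active, so *purQ* is transcribed.
So PurQ is produced and active.
Itaconate is absent, so VelT is active.
No repressor is bound and PurQ and VelT are active, so *sibF* is transcribed.
→ *sibF* is ON in A.
Condition B:
Mn²⁺ is present, so KepN is inactive.
Citrulline is present, so DulA is inactive.
Required activator KepN is absent, so *ulmH* is not transcribed.
So UlmH is not produced.
Required activator UlmH is absent, so *purQ* is not transcribed.
So PurQ is not produced.
Itaconate is present, so VelT is inactive.
Required activator PurQ is absent, so *sibF* is not transcribed.
→ *sibF* is OFF in B.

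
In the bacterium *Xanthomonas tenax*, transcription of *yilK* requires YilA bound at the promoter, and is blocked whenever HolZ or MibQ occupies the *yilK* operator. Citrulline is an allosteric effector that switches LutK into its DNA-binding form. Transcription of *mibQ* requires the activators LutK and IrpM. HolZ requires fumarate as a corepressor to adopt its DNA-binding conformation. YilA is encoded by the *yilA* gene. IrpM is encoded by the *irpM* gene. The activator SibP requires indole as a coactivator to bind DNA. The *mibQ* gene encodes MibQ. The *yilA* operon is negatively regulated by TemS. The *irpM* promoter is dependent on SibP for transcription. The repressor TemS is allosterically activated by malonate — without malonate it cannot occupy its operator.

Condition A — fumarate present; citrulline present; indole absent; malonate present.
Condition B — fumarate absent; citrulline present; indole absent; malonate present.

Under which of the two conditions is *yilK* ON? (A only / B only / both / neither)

neither

Condition A:
Fumarate is present, so HolZ is active.
Citrulline is present, so LutK is active.
Indole is absent, so SibP is inactive.
Required activator SibP is absent, so *irpM* is not transcribed.
So IrpM is not produced.
Required activator IrpM is absent, so *mibQ* is not transcribed.
So MibQ is not produced.
Malonate is present, so TemS is active.
With repressor TemS bound, *yilA* is not transcribed.
So YilA is not produced.
With repressor HolZ bound, *yilK* is not transcribed.
→ *yilK* is OFF in A.
Condition B:
Fumarate is absent, so HolZ is inactive.
Citrulline is present, so LutK is active.
Indole is absent, so SibP is inactive.
Required activator SibP is absent, so *irpM* is not transcribed.
So IrpM is not produced.
Required activator IrpM is absent, so *mibQ* is not transcribed.
So MibQ is not produced.
Malonate is present, so TemS is active.
With repressor TemS bound, *yilA* is not transcribed.
So YilA is not produced.
Required activator YilA is absent, so *yilK* is not transcribed.
→ *yilK* is OFF in B.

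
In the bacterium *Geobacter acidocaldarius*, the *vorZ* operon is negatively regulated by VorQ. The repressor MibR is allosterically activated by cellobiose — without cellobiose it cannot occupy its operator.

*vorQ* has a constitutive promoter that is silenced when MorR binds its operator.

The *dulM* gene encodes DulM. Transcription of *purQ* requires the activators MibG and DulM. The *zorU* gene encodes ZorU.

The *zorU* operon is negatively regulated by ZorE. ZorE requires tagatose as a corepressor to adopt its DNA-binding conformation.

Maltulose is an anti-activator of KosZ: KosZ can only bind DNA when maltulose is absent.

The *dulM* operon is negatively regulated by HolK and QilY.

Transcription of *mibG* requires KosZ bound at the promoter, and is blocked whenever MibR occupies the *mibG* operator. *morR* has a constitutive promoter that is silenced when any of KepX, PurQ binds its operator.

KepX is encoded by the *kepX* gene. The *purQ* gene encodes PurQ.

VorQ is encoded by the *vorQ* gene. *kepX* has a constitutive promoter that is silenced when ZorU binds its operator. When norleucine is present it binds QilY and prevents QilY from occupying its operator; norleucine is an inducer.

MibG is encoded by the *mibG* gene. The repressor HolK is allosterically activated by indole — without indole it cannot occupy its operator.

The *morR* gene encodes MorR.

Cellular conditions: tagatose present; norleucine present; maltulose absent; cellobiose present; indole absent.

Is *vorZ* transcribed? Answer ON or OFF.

Tagatose is present, so ZorE is active.
With repressor ZorE bound, *zorU* is not transcribed.
So ZorU is not produced.
With no repressor bound, *kepX* is transcribed.
So KepX is produced and active.
Maltulose is absent, so KosZ is active.
Cellobiose is present, so MibR is active.
With repressor MibR bound, *mibG* is not transcribed.
So MibG is not produced.
Indole is absent, so HolK is inactive.
Norleucine is present, so QilY is inactive.
With no repressor bound, *dulM* is transcribed.
So DulM is produced and active.
Required activator MibG is absent, so *purQ* is not transcribed.
So PurQ is not produced.
With repressor KepX bound, *morR* is not transcribed.
So MorR is not produced.
With no repressor bound, *vorQ* is transcribed.
So VorQ is produced and active.
With repressor VorQ bound, *vorZ* is not transcribed.

OFF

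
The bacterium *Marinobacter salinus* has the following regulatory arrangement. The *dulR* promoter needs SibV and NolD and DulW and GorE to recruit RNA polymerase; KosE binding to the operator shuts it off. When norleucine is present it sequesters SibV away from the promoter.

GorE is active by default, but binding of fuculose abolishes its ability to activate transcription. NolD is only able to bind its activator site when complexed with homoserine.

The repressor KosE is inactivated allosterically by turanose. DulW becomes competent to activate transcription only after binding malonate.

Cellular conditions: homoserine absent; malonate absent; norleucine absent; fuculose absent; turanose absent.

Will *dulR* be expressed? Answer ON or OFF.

Norleucine is absent, so SibV is active.
Homoserine is absent, so NolD is inactive.
Malonate is absent, so DulW is inactive.
Fuculose is absent, so GorE is active.
Turanose is absent, so KosE is active.
With repressor KosE bound, *dulR* is not transcribed.

OFF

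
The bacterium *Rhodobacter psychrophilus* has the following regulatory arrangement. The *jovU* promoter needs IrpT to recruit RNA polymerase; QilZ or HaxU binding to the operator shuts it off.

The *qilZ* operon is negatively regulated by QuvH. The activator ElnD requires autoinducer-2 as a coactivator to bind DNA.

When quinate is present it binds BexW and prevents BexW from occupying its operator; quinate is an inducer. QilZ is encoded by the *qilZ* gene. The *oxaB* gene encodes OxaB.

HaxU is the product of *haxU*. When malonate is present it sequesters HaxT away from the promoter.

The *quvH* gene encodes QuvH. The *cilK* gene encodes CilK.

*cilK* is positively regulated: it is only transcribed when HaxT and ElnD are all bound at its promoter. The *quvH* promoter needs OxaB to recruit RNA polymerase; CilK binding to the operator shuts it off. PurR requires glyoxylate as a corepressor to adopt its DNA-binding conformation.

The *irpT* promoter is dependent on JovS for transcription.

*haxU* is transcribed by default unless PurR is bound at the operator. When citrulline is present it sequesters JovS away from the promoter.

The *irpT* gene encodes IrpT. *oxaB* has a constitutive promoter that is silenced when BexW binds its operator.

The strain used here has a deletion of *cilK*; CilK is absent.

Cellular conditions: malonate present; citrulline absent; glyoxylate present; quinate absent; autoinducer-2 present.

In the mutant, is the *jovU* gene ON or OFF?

OFF

Quinate is absent, so BexW is active.
With repressor BexW bound, *oxaB* is not transcribed.
So OxaB is not produced.
CilK is non-functional in this strain, so it has no effect.
Required activator OxaB is absent, so *quvH* is not transcribed.
So QuvH is not produced.
With no repressor bound, *qilZ* is transcribed.
So QilZ is produced and active.
Citrulline is absent, so JovS is active.
No repressor is bound and JovS is active, so *irpT* is transcribed.
So IrpT is produced and active.
Glyoxylate is present, so PurR is active.
With repressor PurR bound, *haxU* is not transcribed.
So HaxU is not produced.
With repressor QilZ bound, *jovU* is not transcribed.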